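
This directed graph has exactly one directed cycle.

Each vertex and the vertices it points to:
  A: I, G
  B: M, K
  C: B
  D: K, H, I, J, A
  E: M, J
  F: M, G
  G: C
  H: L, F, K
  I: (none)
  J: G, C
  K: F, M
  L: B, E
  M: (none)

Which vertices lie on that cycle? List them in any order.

DFS with gray/black marking from B:
B gray
  M gray
  M black
  K gray
    F gray
      F→M: M black — skip
      G gray
        C gray
          C→B: B is gray → back edge
Back edge closes the cycle B → K → F → G → C → B; its vertices are {B, C, F, G, K}.

B, C, F, G, K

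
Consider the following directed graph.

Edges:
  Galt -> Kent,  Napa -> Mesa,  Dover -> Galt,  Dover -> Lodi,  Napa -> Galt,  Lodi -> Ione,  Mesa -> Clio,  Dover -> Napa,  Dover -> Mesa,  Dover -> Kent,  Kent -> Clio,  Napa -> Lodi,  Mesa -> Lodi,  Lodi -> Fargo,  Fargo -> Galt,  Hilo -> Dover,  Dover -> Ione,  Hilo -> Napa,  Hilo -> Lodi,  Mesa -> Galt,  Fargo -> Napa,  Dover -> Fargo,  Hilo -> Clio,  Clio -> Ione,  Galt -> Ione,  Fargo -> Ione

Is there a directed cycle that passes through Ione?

No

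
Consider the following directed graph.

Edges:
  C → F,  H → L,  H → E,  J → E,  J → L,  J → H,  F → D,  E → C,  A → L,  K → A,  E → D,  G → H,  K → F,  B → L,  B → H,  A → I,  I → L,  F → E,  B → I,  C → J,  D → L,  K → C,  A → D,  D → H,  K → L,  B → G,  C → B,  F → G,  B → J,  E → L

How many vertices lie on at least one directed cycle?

A vertex is on a directed cycle iff it belongs to a strongly connected component of size ≥ 2 (or has a self-loop).
The vertices on cycles are {B, C, D, E, F, G, H, J} — 8 in total.

8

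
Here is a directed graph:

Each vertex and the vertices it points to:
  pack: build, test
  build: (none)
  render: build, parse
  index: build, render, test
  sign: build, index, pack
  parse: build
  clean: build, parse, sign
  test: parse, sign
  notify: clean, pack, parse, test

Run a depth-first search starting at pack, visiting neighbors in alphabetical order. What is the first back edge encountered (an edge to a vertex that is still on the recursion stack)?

DFS from pack (visiting neighbors in alphabetical order); mark gray on enter, black on exit:
pack gray
  build gray
  build black
  test gray
    parse gray
      parse→build: build black — skip
    parse black
    sign gray
      sign→build: build black — skip
      index gray
        index→build: build black — skip
        render gray
          render→build: build black — skip
          render→parse: parse black — skip
        render black
        index→test: test is gray → back edge
First back edge: index → test.

index->test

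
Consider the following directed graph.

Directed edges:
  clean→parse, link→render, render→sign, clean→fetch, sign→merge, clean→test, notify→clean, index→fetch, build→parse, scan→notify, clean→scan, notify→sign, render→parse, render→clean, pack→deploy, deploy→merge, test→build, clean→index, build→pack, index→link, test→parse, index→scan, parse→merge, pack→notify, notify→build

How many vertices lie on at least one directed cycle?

9

A vertex is on a directed cycle iff it belongs to a strongly connected component of size ≥ 2 (or has a self-loop).
The vertices on cycles are {link, pack, scan, test, build, clean, index, notify, render} — 9 in total.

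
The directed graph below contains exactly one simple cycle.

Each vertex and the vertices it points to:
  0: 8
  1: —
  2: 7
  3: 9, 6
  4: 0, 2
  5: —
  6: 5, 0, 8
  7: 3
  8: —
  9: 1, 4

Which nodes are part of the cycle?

DFS with gray/black marking from 3:
3 gray
  9 gray
    1 gray
    1 black
    4 gray
      0 gray
        8 gray
        8 black
      0 black
      2 gray
        7 gray
          7→3: 3 is gray → back edge
Back edge closes the cycle 3 → 9 → 4 → 2 → 7 → 3; its vertices are {2, 3, 4, 7, 9}.

2, 3, 4, 7, 9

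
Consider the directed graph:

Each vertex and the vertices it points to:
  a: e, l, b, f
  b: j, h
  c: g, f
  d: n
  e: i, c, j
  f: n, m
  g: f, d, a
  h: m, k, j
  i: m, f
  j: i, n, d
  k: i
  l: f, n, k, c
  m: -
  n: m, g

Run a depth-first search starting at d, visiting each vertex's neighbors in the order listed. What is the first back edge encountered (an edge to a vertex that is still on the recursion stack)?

DFS from d (visiting each vertex's neighbors in the order listed); mark gray on enter, black on exit:
d gray
  n gray
    m gray
    m black
    g gray
      f gray
        f→n: n is gray → back edge
First back edge: f → n.

f→n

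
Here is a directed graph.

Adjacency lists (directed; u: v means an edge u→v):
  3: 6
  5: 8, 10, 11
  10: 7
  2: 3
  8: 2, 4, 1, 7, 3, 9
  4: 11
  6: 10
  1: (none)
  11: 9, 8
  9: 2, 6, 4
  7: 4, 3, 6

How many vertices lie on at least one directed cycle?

A vertex is on a directed cycle iff it belongs to a strongly connected component of size ≥ 2 (or has a self-loop).
The vertices on cycles are {2, 3, 4, 6, 7, 8, 9, 10, 11} — 9 in total.

9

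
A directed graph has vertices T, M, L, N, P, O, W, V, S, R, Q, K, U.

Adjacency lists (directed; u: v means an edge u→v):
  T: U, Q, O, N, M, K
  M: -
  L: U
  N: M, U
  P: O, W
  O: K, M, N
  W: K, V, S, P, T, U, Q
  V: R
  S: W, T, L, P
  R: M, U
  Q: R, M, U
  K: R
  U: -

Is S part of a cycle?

S is on a cycle iff S can reach itself via ≥1 edge.
S → W → S — yes.

Yes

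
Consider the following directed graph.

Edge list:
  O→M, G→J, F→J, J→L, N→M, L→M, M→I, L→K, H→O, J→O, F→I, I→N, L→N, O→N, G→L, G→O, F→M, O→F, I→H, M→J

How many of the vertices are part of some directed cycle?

8

A vertex is on a directed cycle iff it belongs to a strongly connected component of size ≥ 2 (or has a self-loop).
The vertices on cycles are {F, H, I, J, L, M, N, O} — 8 in total.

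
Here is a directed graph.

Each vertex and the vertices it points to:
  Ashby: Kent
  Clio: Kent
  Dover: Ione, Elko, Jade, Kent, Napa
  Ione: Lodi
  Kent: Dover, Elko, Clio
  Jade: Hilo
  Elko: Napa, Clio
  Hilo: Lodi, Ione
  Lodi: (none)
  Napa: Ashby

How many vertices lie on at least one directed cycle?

6

A vertex is on a directed cycle iff it belongs to a strongly connected component of size ≥ 2 (or has a self-loop).
The vertices on cycles are {Clio, Elko, Kent, Napa, Ashby, Dover} — 6 in total.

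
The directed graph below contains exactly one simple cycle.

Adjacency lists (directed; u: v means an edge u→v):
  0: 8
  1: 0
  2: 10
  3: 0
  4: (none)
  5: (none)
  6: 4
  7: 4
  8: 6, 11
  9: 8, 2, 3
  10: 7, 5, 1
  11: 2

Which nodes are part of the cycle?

0, 1, 2, 8, 10, 11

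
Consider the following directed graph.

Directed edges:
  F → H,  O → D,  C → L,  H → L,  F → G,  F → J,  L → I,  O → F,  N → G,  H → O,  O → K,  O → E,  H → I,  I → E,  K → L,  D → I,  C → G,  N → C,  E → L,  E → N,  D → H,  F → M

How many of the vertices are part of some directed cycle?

A vertex is on a directed cycle iff it belongs to a strongly connected component of size ≥ 2 (or has a self-loop).
The vertices on cycles are {C, D, E, F, H, I, L, N, O} — 9 in total.

9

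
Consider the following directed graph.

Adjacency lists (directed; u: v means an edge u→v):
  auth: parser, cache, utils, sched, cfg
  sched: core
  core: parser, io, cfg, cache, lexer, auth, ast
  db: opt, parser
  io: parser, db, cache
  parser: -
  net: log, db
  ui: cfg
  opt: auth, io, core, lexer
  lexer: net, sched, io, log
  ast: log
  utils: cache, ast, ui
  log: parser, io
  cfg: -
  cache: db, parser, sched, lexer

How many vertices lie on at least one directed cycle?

12

A vertex is on a directed cycle iff it belongs to a strongly connected component of size ≥ 2 (or has a self-loop).
The vertices on cycles are {db, io, ast, log, net, opt, auth, core, cache, lexer, sched, utils} — 12 in total.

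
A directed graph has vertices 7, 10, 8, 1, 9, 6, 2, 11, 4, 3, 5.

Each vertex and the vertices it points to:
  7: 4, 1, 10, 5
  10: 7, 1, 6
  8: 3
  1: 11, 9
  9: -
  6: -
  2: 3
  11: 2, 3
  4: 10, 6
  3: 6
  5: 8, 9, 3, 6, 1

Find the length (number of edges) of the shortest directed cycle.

For each vertex v, BFS finds the shortest path from v back to v.
The shortest such closed walk is 7 → 10 → 7, length 2.

2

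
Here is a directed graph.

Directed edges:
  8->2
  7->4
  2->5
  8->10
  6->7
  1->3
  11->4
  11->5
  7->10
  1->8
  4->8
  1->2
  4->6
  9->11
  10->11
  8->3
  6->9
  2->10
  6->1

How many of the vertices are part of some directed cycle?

9

A vertex is on a directed cycle iff it belongs to a strongly connected component of size ≥ 2 (or has a self-loop).
The vertices on cycles are {1, 2, 4, 6, 7, 8, 9, 10, 11} — 9 in total.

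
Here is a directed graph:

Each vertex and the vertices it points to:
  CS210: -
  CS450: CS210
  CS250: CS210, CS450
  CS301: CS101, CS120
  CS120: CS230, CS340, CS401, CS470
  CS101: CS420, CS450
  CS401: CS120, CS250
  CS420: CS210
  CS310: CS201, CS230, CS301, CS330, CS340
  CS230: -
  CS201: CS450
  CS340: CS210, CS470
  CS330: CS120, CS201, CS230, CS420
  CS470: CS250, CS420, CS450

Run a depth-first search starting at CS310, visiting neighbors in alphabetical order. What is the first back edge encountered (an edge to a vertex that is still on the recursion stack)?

DFS from CS310 (visiting neighbors in alphabetical order); mark gray on enter, black on exit:
CS310 gray
  CS201 gray
    CS450 gray
      CS210 gray
      CS210 black
    CS450 black
  CS201 black
  CS230 gray
  CS230 black
  CS301 gray
    CS101 gray
      CS420 gray
        CS420→CS210: CS210 black — skip
      CS420 black
      CS101→CS450: CS450 black — skip
    CS101 black
    CS120 gray
      CS120→CS230: CS230 black — skip
      CS340 gray
        CS340→CS210: CS210 black — skip
        CS470 gray
          CS250 gray
            CS250→CS210: CS210 black — skip
            CS250→CS450: CS450 black — skip
          CS250 black
          CS470→CS420: CS420 black — skip
          CS470→CS450: CS450 black — skip
        CS470 black
      CS340 black
      CS401 gray
        CS401→CS120: CS120 is gray → back edge
First back edge: CS401 → CS120.

CS401→CS120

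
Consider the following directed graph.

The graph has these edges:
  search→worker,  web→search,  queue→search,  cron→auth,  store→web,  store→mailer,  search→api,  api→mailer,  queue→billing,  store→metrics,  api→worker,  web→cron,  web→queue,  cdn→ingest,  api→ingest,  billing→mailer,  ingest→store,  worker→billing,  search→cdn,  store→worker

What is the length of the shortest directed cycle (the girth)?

For each vertex v, BFS finds the shortest path from v back to v.
The shortest such closed walk is store → web → search → cdn → ingest → store, length 5.

5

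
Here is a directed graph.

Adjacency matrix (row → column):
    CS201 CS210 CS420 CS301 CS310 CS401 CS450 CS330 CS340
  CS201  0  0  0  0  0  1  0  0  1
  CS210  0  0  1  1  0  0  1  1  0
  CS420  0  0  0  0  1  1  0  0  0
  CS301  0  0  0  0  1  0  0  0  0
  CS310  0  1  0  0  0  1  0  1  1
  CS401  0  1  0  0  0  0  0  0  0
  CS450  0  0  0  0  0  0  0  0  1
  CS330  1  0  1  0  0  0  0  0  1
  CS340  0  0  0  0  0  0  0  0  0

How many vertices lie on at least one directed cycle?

A vertex is on a directed cycle iff it belongs to a strongly connected component of size ≥ 2 (or has a self-loop).
The vertices on cycles are {CS201, CS210, CS301, CS310, CS330, CS401, CS420} — 7 in total.

7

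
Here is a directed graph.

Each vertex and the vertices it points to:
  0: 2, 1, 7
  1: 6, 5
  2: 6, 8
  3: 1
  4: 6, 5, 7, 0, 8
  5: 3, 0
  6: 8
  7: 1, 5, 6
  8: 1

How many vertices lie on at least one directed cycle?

8

A vertex is on a directed cycle iff it belongs to a strongly connected component of size ≥ 2 (or has a self-loop).
The vertices on cycles are {0, 1, 2, 3, 5, 6, 7, 8} — 8 in total.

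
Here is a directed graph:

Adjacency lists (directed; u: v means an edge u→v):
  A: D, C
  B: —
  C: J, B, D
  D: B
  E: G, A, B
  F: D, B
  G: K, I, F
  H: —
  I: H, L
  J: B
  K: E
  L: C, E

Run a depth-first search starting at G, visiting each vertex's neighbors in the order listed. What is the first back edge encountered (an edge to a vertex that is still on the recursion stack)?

DFS from G (visiting each vertex's neighbors in the order listed); mark gray on enter, black on exit:
G gray
  K gray
    E gray
      E→G: G is gray → back edge
First back edge: E → G.

E->G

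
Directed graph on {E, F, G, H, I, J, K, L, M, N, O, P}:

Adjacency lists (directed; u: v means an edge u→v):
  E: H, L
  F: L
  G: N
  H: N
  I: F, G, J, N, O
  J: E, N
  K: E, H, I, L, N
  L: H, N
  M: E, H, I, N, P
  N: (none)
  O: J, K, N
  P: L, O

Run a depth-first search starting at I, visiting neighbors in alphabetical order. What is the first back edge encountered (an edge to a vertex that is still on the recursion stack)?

DFS from I (visiting neighbors in alphabetical order); mark gray on enter, black on exit:
I gray
  F gray
    L gray
      H gray
        N gray
        N black
      H black
      L→N: N black — skip
    L black
  F black
  G gray
    G→N: N black — skip
  G black
  J gray
    E gray
      E→H: H black — skip
      E→L: L black — skip
    E black
    J→N: N black — skip
  J black
  I→N: N black — skip
  O gray
    O→J: J black — skip
    K gray
      K→E: E black — skip
      K→H: H black — skip
      K→I: I is gray → back edge
First back edge: K → I.

K→I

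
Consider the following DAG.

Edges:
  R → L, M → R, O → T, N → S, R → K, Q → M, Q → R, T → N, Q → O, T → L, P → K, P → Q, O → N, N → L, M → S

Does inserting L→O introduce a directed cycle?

Adding L→O creates a cycle iff O can already reach L.
Path from O: O → T → L.
So O → … → L → O is a cycle.

Yes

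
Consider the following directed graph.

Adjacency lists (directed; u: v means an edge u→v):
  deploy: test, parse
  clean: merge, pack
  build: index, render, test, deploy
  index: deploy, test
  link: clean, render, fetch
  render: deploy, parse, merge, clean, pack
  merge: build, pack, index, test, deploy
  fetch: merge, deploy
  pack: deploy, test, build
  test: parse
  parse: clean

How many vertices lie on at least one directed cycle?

A vertex is on a directed cycle iff it belongs to a strongly connected component of size ≥ 2 (or has a self-loop).
The vertices on cycles are {pack, test, build, clean, index, merge, parse, deploy, render} — 9 in total.

9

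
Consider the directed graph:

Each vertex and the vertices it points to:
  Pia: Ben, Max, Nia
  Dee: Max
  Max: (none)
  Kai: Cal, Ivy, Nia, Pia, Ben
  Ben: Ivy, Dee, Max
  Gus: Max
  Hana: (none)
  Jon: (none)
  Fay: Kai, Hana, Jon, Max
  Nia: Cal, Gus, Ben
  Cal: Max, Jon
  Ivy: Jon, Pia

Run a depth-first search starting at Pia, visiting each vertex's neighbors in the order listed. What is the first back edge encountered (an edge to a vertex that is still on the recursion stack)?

DFS from Pia (visiting each vertex's neighbors in the order listed); mark gray on enter, black on exit:
Pia gray
  Ben gray
    Ivy gray
      Jon gray
      Jon black
      Ivy→Pia: Pia is gray → back edge
First back edge: Ivy → Pia.

Ivy→Pia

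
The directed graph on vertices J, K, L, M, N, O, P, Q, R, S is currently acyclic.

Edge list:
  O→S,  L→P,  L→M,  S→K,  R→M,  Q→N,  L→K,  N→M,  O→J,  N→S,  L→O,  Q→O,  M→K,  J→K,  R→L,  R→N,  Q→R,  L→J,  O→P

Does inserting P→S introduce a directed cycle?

No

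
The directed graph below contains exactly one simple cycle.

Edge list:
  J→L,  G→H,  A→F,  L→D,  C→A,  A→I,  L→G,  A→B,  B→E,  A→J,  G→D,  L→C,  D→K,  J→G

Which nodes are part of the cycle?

DFS with gray/black marking from A:
A gray
  F gray
  F black
  J gray
    L gray
      G gray
        H gray
        H black
        D gray
          K gray
          K black
        D black
      G black
      C gray
        C→A: A is gray → back edge
Back edge closes the cycle A → J → L → C → A; its vertices are {A, C, J, L}.

A, C, J, L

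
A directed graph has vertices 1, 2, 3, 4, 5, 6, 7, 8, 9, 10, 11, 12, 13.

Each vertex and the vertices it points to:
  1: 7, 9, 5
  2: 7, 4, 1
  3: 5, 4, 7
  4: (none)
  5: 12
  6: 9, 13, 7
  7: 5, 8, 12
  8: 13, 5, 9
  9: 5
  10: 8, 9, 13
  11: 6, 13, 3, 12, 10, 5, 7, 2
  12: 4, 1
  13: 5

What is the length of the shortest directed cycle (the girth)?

3

For each vertex v, BFS finds the shortest path from v back to v.
The shortest such closed walk is 12 → 1 → 7 → 12, length 3.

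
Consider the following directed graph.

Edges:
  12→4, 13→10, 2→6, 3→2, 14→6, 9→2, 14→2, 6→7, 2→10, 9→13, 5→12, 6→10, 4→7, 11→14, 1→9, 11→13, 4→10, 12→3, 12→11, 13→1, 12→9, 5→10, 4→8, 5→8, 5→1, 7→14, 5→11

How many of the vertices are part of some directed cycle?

A vertex is on a directed cycle iff it belongs to a strongly connected component of size ≥ 2 (or has a self-loop).
The vertices on cycles are {1, 2, 6, 7, 9, 13, 14} — 7 in total.

7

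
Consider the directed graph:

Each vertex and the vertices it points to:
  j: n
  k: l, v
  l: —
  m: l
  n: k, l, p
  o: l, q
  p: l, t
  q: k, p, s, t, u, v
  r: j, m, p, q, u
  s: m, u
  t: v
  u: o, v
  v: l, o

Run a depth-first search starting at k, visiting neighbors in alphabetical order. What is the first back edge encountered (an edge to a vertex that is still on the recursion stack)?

DFS from k (visiting neighbors in alphabetical order); mark gray on enter, black on exit:
k gray
  l gray
  l black
  v gray
    v→l: l black — skip
    o gray
      o→l: l black — skip
      q gray
        q→k: k is gray → back edge
First back edge: q → k.

q→k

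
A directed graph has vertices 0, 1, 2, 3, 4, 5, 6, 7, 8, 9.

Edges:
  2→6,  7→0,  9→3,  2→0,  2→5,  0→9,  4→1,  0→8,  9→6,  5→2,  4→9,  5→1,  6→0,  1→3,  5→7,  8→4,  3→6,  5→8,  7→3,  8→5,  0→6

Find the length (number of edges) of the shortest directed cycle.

2

For each vertex v, BFS finds the shortest path from v back to v.
The shortest such closed walk is 2 → 5 → 2, length 2.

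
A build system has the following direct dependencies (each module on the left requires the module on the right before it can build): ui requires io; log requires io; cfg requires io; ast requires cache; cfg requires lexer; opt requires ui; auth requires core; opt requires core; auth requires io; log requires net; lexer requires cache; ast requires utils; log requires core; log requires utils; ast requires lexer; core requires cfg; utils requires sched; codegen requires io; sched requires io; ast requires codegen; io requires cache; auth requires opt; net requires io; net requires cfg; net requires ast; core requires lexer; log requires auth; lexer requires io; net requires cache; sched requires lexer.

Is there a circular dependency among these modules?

No

DFS with white/gray/black marking, starting from sched:
sched gray
  io gray
    cache gray
    cache black
  io black
  lexer gray
    lexer→cache: cache black — skip
    lexer→io: io black — skip
  lexer black
sched black
codegen gray
  codegen→io: io black — skip
codegen black
ui gray
  ui→io: io black — skip
ui black
ast gray
  utils gray
    utils→sched: sched black — skip
  utils black
  ast→cache: cache black — skip
  ast→codegen: codegen black — skip
  ast→lexer: lexer black — skip
ast black
opt gray
  opt→ui: ui black — skip
  core gray
    core→lexer: lexer black — skip
    cfg gray
      cfg→io: io black — skip
      cfg→lexer: lexer black — skip
    cfg black
  core black
opt black
net gray
  net→io: io black — skip
  net→cfg: cfg black — skip
  net→cache: cache black — skip
  net→ast: ast black — skip
net black
auth gray
  auth→opt: opt black — skip
  auth→io: io black — skip
  auth→core: core black — skip
auth black
log gray
  log→core: core black — skip
  log→utils: utils black — skip
  log→io: io black — skip
  log→net: net black — skip
  log→auth: auth black — skip
log black
Every edge goes to a white or black vertex — no back edge, so the graph is acyclic.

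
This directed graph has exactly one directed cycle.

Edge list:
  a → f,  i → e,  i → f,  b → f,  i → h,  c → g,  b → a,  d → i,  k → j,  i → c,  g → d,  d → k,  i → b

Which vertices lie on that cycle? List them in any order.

c, d, g, i

DFS with gray/black marking from d:
d gray
  i gray
    b gray
      a gray
        f gray
        f black
      a black
      b→f: f black — skip
    b black
    e gray
    e black
    c gray
      g gray
        g→d: d is gray → back edge
Back edge closes the cycle d → i → c → g → d; its vertices are {c, d, g, i}.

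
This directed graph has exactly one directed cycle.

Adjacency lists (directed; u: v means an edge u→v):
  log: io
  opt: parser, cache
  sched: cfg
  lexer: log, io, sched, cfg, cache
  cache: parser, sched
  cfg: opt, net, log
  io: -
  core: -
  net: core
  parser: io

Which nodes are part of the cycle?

DFS with gray/black marking from cfg:
cfg gray
  opt gray
    parser gray
      io gray
      io black
    parser black
    cache gray
      cache→parser: parser black — skip
      sched gray
        sched→cfg: cfg is gray → back edge
Back edge closes the cycle cfg → opt → cache → sched → cfg; its vertices are {cfg, opt, cache, sched}.

cfg, opt, cache, sched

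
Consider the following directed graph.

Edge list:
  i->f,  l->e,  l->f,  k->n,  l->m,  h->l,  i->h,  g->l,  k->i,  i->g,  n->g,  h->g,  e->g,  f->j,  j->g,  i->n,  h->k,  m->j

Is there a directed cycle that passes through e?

Yes

e is on a cycle iff e can reach itself via ≥1 edge.
e → g → l → e — yes.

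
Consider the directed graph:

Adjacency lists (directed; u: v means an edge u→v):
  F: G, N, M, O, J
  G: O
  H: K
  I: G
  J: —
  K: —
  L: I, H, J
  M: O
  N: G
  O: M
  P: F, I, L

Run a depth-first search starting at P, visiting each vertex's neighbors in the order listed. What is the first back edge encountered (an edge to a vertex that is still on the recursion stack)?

DFS from P (visiting each vertex's neighbors in the order listed); mark gray on enter, black on exit:
P gray
  F gray
    G gray
      O gray
        M gray
          M→O: O is gray → back edge
First back edge: M → O.

M→O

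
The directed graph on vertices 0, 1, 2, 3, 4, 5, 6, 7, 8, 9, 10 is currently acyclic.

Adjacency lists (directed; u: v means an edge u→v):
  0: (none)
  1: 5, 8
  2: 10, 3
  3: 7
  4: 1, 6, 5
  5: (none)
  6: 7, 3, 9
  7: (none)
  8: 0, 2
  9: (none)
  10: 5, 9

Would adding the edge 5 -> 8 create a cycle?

Yes

Adding 5→8 creates a cycle iff 8 can already reach 5.
Path from 8: 8 → 2 → 10 → 5.
So 8 → … → 5 → 8 is a cycle.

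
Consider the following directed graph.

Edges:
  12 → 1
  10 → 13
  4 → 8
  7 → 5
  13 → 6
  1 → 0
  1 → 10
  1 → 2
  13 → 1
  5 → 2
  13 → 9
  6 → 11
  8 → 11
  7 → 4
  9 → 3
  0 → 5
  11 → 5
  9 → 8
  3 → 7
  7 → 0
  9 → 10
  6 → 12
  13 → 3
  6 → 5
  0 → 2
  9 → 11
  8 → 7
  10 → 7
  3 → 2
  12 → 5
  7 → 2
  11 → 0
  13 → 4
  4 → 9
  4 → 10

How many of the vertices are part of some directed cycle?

10

A vertex is on a directed cycle iff it belongs to a strongly connected component of size ≥ 2 (or has a self-loop).
The vertices on cycles are {1, 3, 4, 6, 7, 8, 9, 10, 12, 13} — 10 in total.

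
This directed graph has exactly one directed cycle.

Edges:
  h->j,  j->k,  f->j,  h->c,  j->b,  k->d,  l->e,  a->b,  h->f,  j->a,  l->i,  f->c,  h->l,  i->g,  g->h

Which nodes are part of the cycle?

g, h, i, l

DFS with gray/black marking from h:
h gray
  l gray
    e gray
    e black
    i gray
      g gray
        g→h: h is gray → back edge
Back edge closes the cycle h → l → i → g → h; its vertices are {g, h, i, l}.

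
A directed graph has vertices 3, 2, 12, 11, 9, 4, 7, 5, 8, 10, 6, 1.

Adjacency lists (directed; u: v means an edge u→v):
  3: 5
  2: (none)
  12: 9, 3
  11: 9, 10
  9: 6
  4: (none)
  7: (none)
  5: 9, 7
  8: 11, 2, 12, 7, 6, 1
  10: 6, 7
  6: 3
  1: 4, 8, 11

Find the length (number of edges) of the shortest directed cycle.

For each vertex v, BFS finds the shortest path from v back to v.
The shortest such closed walk is 1 → 8 → 1, length 2.

2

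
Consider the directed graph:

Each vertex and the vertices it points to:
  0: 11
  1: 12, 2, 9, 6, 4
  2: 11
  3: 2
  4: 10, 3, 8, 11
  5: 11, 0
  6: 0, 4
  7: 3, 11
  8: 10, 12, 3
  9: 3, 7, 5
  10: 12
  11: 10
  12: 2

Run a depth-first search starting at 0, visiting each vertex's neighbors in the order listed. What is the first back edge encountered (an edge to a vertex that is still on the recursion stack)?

2→11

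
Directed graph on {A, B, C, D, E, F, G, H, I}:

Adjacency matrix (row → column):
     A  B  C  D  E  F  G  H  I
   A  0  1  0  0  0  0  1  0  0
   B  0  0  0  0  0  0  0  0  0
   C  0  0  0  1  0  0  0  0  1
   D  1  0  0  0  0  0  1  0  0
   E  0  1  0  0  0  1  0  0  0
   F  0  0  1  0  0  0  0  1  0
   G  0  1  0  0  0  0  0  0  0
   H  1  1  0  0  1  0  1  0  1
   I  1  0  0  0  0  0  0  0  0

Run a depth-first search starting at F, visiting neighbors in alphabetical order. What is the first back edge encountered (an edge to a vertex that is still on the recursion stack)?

E→F

DFS from F (visiting neighbors in alphabetical order); mark gray on enter, black on exit:
F gray
  C gray
    D gray
      A gray
        B gray
        B black
        G gray
          G→B: B black — skip
        G black
      A black
      D→G: G black — skip
    D black
    I gray
      I→A: A black — skip
    I black
  C black
  H gray
    H→A: A black — skip
    H→B: B black — skip
    E gray
      E→B: B black — skip
      E→F: F is gray → back edge
First back edge: E → F.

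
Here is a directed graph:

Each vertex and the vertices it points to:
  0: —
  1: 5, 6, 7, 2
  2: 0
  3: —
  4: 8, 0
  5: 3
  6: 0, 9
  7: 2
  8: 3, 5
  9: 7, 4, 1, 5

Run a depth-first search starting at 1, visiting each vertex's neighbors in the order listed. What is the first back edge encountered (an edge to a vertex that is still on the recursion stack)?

9->1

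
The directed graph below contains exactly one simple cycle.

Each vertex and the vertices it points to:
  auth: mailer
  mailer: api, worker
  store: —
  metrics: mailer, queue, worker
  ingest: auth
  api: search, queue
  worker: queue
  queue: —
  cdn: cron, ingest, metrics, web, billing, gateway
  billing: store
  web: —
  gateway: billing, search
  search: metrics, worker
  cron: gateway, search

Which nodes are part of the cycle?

api, mailer, search, metrics

DFS with gray/black marking from mailer:
mailer gray
  api gray
    search gray
      metrics gray
        metrics→mailer: mailer is gray → back edge
Back edge closes the cycle mailer → api → search → metrics → mailer; its vertices are {api, mailer, search, metrics}.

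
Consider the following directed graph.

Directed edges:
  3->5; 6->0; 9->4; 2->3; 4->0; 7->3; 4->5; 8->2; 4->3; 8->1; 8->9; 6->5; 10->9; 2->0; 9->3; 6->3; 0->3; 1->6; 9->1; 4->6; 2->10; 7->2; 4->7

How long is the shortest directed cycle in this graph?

5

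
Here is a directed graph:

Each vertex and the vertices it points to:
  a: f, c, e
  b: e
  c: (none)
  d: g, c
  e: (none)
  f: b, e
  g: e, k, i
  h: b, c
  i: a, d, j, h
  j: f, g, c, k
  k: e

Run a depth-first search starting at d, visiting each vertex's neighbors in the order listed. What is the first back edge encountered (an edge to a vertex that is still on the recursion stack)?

i->d

DFS from d (visiting each vertex's neighbors in the order listed); mark gray on enter, black on exit:
d gray
  g gray
    e gray
    e black
    k gray
      k→e: e black — skip
    k black
    i gray
      a gray
        f gray
          b gray
            b→e: e black — skip
          b black
          f→e: e black — skip
        f black
        c gray
        c black
        a→e: e black — skip
      a black
      i→d: d is gray → back edge
First back edge: i → d.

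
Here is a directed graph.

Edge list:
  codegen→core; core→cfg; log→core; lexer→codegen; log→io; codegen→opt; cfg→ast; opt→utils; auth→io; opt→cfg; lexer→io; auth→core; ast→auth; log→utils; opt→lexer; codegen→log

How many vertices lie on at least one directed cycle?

A vertex is on a directed cycle iff it belongs to a strongly connected component of size ≥ 2 (or has a self-loop).
The vertices on cycles are {ast, cfg, opt, auth, core, lexer, codegen} — 7 in total.

7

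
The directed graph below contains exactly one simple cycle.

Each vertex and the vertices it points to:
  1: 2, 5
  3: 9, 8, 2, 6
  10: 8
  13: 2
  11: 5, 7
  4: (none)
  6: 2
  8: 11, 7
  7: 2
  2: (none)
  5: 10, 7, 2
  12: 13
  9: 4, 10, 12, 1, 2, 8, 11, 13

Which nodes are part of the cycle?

5, 8, 10, 11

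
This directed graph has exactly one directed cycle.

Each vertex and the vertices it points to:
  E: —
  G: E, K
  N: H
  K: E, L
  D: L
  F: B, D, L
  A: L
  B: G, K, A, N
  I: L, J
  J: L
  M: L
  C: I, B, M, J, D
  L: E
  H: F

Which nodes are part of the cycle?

B, F, H, N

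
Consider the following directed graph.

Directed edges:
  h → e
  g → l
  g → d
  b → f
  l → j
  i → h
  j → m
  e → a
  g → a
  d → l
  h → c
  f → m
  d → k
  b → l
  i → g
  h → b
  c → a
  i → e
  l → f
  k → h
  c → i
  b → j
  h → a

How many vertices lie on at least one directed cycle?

6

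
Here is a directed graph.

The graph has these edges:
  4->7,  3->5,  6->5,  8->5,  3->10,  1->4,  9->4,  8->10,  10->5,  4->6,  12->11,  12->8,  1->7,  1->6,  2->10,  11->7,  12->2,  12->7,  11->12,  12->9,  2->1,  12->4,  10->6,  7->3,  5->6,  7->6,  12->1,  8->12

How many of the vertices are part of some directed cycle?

5

A vertex is on a directed cycle iff it belongs to a strongly connected component of size ≥ 2 (or has a self-loop).
The vertices on cycles are {5, 6, 8, 11, 12} — 5 in total.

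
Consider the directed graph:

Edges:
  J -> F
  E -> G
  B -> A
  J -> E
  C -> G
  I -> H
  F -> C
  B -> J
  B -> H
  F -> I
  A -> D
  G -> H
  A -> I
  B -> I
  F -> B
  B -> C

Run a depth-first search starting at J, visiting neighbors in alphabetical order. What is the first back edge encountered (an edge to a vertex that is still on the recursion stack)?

B->J

DFS from J (visiting neighbors in alphabetical order); mark gray on enter, black on exit:
J gray
  E gray
    G gray
      H gray
      H black
    G black
  E black
  F gray
    B gray
      A gray
        D gray
        D black
        I gray
          I→H: H black — skip
        I black
      A black
      C gray
        C→G: G black — skip
      C black
      B→H: H black — skip
      B→I: I black — skip
      B→J: J is gray → back edge
First back edge: B → J.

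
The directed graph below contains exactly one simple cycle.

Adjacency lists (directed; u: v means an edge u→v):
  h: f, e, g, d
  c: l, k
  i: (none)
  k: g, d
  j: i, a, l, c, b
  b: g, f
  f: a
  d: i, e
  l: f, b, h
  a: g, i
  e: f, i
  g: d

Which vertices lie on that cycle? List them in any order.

DFS with gray/black marking from a:
a gray
  g gray
    d gray
      i gray
      i black
      e gray
        f gray
          f→a: a is gray → back edge
Back edge closes the cycle a → g → d → e → f → a; its vertices are {a, d, e, f, g}.

a, d, e, f, g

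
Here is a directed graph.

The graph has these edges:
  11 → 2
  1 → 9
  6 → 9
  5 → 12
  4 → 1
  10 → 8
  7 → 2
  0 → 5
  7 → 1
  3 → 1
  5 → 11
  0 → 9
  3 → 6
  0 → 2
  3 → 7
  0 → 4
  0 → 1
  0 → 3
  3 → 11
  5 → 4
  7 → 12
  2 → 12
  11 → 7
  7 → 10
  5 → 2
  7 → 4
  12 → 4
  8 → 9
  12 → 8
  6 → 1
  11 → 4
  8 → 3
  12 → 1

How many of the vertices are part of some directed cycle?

A vertex is on a directed cycle iff it belongs to a strongly connected component of size ≥ 2 (or has a self-loop).
The vertices on cycles are {2, 3, 7, 8, 10, 11, 12} — 7 in total.

7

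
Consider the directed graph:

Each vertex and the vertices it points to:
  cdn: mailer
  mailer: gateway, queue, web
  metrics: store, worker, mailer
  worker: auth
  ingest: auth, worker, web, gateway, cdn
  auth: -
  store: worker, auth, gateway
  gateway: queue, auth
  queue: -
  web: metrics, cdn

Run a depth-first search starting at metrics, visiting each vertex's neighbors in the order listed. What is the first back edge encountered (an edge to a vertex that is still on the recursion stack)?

DFS from metrics (visiting each vertex's neighbors in the order listed); mark gray on enter, black on exit:
metrics gray
  store gray
    worker gray
      auth gray
      auth black
    worker black
    store→auth: auth black — skip
    gateway gray
      queue gray
      queue black
      gateway→auth: auth black — skip
    gateway black
  store black
  metrics→worker: worker black — skip
  mailer gray
    mailer→gateway: gateway black — skip
    mailer→queue: queue black — skip
    web gray
      web→metrics: metrics is gray → back edge
First back edge: web → metrics.

web→metrics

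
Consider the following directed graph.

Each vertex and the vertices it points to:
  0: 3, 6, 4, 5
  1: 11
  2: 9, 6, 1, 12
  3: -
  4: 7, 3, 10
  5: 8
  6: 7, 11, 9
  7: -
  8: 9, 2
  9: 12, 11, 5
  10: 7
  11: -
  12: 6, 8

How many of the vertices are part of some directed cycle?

A vertex is on a directed cycle iff it belongs to a strongly connected component of size ≥ 2 (or has a self-loop).
The vertices on cycles are {2, 5, 6, 8, 9, 12} — 6 in total.

6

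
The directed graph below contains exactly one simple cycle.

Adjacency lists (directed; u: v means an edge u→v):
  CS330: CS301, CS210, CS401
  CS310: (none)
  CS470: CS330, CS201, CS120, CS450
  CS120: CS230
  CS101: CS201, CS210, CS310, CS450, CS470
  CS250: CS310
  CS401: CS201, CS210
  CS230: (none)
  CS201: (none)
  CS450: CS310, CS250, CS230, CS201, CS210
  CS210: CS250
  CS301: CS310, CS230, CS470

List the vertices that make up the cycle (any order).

DFS with gray/black marking from CS470:
CS470 gray
  CS330 gray
    CS301 gray
      CS310 gray
      CS310 black
      CS230 gray
      CS230 black
      CS301→CS470: CS470 is gray → back edge
Back edge closes the cycle CS470 → CS330 → CS301 → CS470; its vertices are {CS301, CS330, CS470}.

CS301, CS330, CS470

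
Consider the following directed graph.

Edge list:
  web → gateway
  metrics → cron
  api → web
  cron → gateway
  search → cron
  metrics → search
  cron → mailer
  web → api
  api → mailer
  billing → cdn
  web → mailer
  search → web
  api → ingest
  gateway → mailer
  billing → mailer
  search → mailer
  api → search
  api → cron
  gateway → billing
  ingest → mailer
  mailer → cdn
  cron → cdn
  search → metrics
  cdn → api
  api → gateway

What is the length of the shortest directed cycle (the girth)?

For each vertex v, BFS finds the shortest path from v back to v.
The shortest such closed walk is api → web → api, length 2.

2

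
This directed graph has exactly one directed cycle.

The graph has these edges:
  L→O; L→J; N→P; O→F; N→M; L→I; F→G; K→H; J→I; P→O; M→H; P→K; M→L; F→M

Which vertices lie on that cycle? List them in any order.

F, L, M, O

DFS with gray/black marking from M:
M gray
  L gray
    O gray
      F gray
        G gray
        G black
        F→M: M is gray → back edge
Back edge closes the cycle M → L → O → F → M; its vertices are {F, L, M, O}.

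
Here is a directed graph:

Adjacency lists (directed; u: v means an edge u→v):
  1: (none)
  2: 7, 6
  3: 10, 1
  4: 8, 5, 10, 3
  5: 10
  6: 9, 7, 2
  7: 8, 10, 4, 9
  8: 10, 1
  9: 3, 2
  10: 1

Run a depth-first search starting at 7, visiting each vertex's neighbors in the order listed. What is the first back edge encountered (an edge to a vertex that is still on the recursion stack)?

DFS from 7 (visiting each vertex's neighbors in the order listed); mark gray on enter, black on exit:
7 gray
  8 gray
    10 gray
      1 gray
      1 black
    10 black
    8→1: 1 black — skip
  8 black
  7→10: 10 black — skip
  4 gray
    4→8: 8 black — skip
    5 gray
      5→10: 10 black — skip
    5 black
    4→10: 10 black — skip
    3 gray
      3→10: 10 black — skip
      3→1: 1 black — skip
    3 black
  4 black
  9 gray
    9→3: 3 black — skip
    2 gray
      2→7: 7 is gray → back edge
First back edge: 2 → 7.

2->7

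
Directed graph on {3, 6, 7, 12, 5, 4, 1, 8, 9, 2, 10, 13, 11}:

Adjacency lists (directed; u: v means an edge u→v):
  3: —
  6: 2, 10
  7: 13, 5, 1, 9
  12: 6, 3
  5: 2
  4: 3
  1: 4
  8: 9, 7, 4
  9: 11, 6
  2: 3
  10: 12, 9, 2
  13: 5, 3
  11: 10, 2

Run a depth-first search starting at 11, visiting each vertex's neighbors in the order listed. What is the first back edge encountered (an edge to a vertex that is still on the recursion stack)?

6→10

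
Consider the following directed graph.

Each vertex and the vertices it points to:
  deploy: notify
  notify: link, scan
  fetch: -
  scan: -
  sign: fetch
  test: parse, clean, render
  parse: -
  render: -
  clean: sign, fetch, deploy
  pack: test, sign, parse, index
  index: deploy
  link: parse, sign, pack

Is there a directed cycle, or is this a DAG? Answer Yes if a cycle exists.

Yes

DFS with white/gray/black marking, starting from fetch:
fetch gray
fetch black
deploy gray
  notify gray
    link gray
      parse gray
      parse black
      sign gray
        sign→fetch: fetch black — skip
      sign black
      pack gray
        test gray
          test→parse: parse black — skip
          clean gray
            clean→sign: sign black — skip
            clean→fetch: fetch black — skip
            clean→deploy: deploy is gray → back edge
Back edge found, so a cycle exists: deploy → notify → link → pack → test → clean → deploy.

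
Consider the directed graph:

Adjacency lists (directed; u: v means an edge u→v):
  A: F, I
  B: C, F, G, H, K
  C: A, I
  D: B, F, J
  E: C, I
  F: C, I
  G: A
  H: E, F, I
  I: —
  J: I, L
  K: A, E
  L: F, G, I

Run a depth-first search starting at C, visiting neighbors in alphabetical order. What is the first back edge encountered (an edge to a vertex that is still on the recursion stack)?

DFS from C (visiting neighbors in alphabetical order); mark gray on enter, black on exit:
C gray
  A gray
    F gray
      F→C: C is gray → back edge
First back edge: F → C.

F→C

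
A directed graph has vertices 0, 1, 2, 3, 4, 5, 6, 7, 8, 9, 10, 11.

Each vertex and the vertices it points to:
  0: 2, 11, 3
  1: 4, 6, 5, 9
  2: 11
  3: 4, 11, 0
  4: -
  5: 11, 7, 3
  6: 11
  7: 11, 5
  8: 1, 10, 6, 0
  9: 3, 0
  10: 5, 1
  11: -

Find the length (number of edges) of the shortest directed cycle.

For each vertex v, BFS finds the shortest path from v back to v.
The shortest such closed walk is 5 → 7 → 5, length 2.

2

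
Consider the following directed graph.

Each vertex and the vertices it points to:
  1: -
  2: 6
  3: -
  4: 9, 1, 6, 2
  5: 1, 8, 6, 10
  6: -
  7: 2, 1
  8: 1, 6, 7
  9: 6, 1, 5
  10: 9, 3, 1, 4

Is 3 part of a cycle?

3 lies on a cycle iff there is a path from 3 back to itself.
Exploring from 3, it never reaches itself; equivalently, its strongly connected component is a singleton.

No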